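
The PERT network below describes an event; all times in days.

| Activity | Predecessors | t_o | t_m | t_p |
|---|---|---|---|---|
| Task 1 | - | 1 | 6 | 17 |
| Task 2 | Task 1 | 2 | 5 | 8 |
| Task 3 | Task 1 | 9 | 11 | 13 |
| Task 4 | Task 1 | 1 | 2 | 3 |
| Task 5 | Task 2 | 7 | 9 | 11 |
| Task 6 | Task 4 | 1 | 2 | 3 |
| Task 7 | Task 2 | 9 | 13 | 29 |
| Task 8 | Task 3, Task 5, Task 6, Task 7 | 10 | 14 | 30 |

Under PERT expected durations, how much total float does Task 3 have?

9 days

te_Task 1 = (1 + 4·6 + 17)/6 = 42/6 = 7
te_Task 2 = (2 + 4·5 + 8)/6 = 30/6 = 5
te_Task 3 = (9 + 4·11 + 13)/6 = 66/6 = 11
te_Task 4 = (1 + 4·2 + 3)/6 = 12/6 = 2
te_Task 5 = (7 + 4·9 + 11)/6 = 54/6 = 9
te_Task 6 = (1 + 4·2 + 3)/6 = 12/6 = 2
te_Task 7 = (9 + 4·13 + 29)/6 = 90/6 = 15
te_Task 8 = (10 + 4·14 + 30)/6 = 96/6 = 16

Forward pass:
ES_Task 1 = 0; EF_Task 1 = 7
ES_Task 2 = 7; EF_Task 2 = 7+5 = 12
ES_Task 3 = 7; EF_Task 3 = 7+11 = 18
ES_Task 4 = 7; EF_Task 4 = 7+2 = 9
ES_Task 5 = 12; EF_Task 5 = 12+9 = 21
ES_Task 6 = 9; EF_Task 6 = 9+2 = 11
ES_Task 7 = 12; EF_Task 7 = 12+15 = 27
ES_Task 8 = max(EF_Task 3=18, EF_Task 5=21, EF_Task 6=11, EF_Task 7=27) = 27; EF_Task 8 = 27+16 = 43
Expected project duration μ = 43 days. Critical path: Task 1 → Task 2 → Task 7 → Task 8.

Backward pass:
LF_Task 8 = 43; LS_Task 8 = 43−16 = 27
LF_Task 7 = LS_Task 8 = 27; LS_Task 7 = 27−15 = 12
LF_Task 6 = LS_Task 8 = 27; LS_Task 6 = 27−2 = 25
LF_Task 5 = LS_Task 8 = 27; LS_Task 5 = 27−9 = 18
LF_Task 4 = LS_Task 6 = 25; LS_Task 4 = 25−2 = 23
LF_Task 3 = LS_Task 8 = 27; LS_Task 3 = 27−11 = 16
LF_Task 2 = min(LS_Task 5=18, LS_Task 7=12) = 12; LS_Task 2 = 12−5 = 7
LF_Task 1 = min(LS_Task 2=7, LS_Task 3=16, LS_Task 4=23) = 7; LS_Task 1 = 7−7 = 0
Slack_Task 3 = LS_Task 3 − ES_Task 3 = 16 − 7 = 9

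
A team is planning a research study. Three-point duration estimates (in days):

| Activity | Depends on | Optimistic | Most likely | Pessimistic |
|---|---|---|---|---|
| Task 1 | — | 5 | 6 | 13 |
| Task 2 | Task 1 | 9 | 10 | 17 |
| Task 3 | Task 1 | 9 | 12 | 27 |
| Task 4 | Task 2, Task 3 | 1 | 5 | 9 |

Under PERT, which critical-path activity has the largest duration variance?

te_Task 1 = (5 + 4·6 + 13)/6 = 42/6 = 7; σ²_Task 1 = ((13−5)/6)² = 1.778
te_Task 2 = (9 + 4·10 + 17)/6 = 66/6 = 11; σ²_Task 2 = ((17−9)/6)² = 1.778
te_Task 3 = (9 + 4·12 + 27)/6 = 84/6 = 14; σ²_Task 3 = ((27−9)/6)² = 9.000
te_Task 4 = (1 + 4·5 + 9)/6 = 30/6 = 5; σ²_Task 4 = ((9−1)/6)² = 1.778

Forward pass:
ES_Task 1 = 0; EF_Task 1 = 7
ES_Task 2 = 7; EF_Task 2 = 7+11 = 18
ES_Task 3 = 7; EF_Task 3 = 7+14 = 21
ES_Task 4 = max(EF_Task 2=18, EF_Task 3=21) = 21; EF_Task 4 = 21+5 = 26
Expected project duration μ = 26 days. Critical path: Task 1 → Task 3 → Task 4.

Variances on critical path: σ²_Task 1=1.778, σ²_Task 3=9.000, σ²_Task 4=1.778.
Largest is σ²_Task 3 = 9.000.

Task 3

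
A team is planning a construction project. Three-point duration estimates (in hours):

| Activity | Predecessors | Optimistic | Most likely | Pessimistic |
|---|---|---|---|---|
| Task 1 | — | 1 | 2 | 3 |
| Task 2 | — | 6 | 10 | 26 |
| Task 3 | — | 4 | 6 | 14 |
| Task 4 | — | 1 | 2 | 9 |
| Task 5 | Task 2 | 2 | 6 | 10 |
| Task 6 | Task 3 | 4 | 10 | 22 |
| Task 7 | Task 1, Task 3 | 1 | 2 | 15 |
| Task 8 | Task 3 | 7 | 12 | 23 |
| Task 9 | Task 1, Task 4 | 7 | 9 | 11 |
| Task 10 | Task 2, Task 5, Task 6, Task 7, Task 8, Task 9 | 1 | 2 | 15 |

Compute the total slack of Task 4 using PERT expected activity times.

te_Task 1 = (1 + 4·2 + 3)/6 = 12/6 = 2
te_Task 2 = (6 + 4·10 + 26)/6 = 72/6 = 12
te_Task 3 = (4 + 4·6 + 14)/6 = 42/6 = 7
te_Task 4 = (1 + 4·2 + 9)/6 = 18/6 = 3
te_Task 5 = (2 + 4·6 + 10)/6 = 36/6 = 6
te_Task 6 = (4 + 4·10 + 22)/6 = 66/6 = 11
te_Task 7 = (1 + 4·2 + 15)/6 = 24/6 = 4
te_Task 8 = (7 + 4·12 + 23)/6 = 78/6 = 13
te_Task 9 = (7 + 4·9 + 11)/6 = 54/6 = 9
te_Task 10 = (1 + 4·2 + 15)/6 = 24/6 = 4

Forward pass:
ES_Task 1 = 0; EF_Task 1 = 2
ES_Task 2 = 0; EF_Task 2 = 12
ES_Task 3 = 0; EF_Task 3 = 7
ES_Task 4 = 0; EF_Task 4 = 3
ES_Task 5 = 12; EF_Task 5 = 12+6 = 18
ES_Task 6 = 7; EF_Task 6 = 7+11 = 18
ES_Task 7 = max(EF_Task 1=2, EF_Task 3=7) = 7; EF_Task 7 = 7+4 = 11
ES_Task 8 = 7; EF_Task 8 = 7+13 = 20
ES_Task 9 = max(EF_Task 1=2, EF_Task 4=3) = 3; EF_Task 9 = 3+9 = 12
ES_Task 10 = max(EF_Task 2=12, EF_Task 5=18, EF_Task 6=18, EF_Task 7=11, EF_Task 8=20, EF_Task 9=12) = 20; EF_Task 10 = 20+4 = 24
Expected project duration μ = 24 hours. Critical path: Task 3 → Task 8 → Task 10.

Backward pass:
LF_Task 10 = 24; LS_Task 10 = 24−4 = 20
LF_Task 9 = LS_Task 10 = 20; LS_Task 9 = 20−9 = 11
LF_Task 8 = LS_Task 10 = 20; LS_Task 8 = 20−13 = 7
LF_Task 7 = LS_Task 10 = 20; LS_Task 7 = 20−4 = 16
LF_Task 6 = LS_Task 10 = 20; LS_Task 6 = 20−11 = 9
LF_Task 5 = LS_Task 10 = 20; LS_Task 5 = 20−6 = 14
LF_Task 4 = LS_Task 9 = 11; LS_Task 4 = 11−3 = 8
LF_Task 3 = min(LS_Task 6=9, LS_Task 7=16, LS_Task 8=7) = 7; LS_Task 3 = 7−7 = 0
LF_Task 2 = min(LS_Task 5=14, LS_Task 10=20) = 14; LS_Task 2 = 14−12 = 2
LF_Task 1 = min(LS_Task 7=16, LS_Task 9=11) = 11; LS_Task 1 = 11−2 = 9
Slack_Task 4 = LS_Task 4 − ES_Task 4 = 8 − 0 = 8

8 hours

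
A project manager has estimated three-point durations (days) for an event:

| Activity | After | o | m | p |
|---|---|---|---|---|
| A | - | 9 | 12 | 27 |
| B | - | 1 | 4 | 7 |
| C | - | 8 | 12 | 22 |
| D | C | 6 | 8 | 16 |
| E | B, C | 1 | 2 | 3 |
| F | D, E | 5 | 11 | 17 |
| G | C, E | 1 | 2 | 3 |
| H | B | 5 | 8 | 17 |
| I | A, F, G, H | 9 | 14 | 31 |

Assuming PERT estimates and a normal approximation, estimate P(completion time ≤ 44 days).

te_A = (9 + 4·12 + 27)/6 = 84/6 = 14; σ²_A = ((27−9)/6)² = 9.000
te_B = (1 + 4·4 + 7)/6 = 24/6 = 4; σ²_B = ((7−1)/6)² = 1.000
te_C = (8 + 4·12 + 22)/6 = 78/6 = 13; σ²_C = ((22−8)/6)² = 5.444
te_D = (6 + 4·8 + 16)/6 = 54/6 = 9; σ²_D = ((16−6)/6)² = 2.778
te_E = (1 + 4·2 + 3)/6 = 12/6 = 2; σ²_E = ((3−1)/6)² = 0.111
te_F = (5 + 4·11 + 17)/6 = 66/6 = 11; σ²_F = ((17−5)/6)² = 4.000
te_G = (1 + 4·2 + 3)/6 = 12/6 = 2; σ²_G = ((3−1)/6)² = 0.111
te_H = (5 + 4·8 + 17)/6 = 54/6 = 9; σ²_H = ((17−5)/6)² = 4.000
te_I = (9 + 4·14 + 31)/6 = 96/6 = 16; σ²_I = ((31−9)/6)² = 13.444

Forward pass:
ES_A = 0; EF_A = 14
ES_B = 0; EF_B = 4
ES_C = 0; EF_C = 13
ES_D = 13; EF_D = 13+9 = 22
ES_E = max(EF_B=4, EF_C=13) = 13; EF_E = 13+2 = 15
ES_F = max(EF_D=22, EF_E=15) = 22; EF_F = 22+11 = 33
ES_G = max(EF_C=13, EF_E=15) = 15; EF_G = 15+2 = 17
ES_H = 4; EF_H = 4+9 = 13
ES_I = max(EF_A=14, EF_F=33, EF_G=17, EF_H=13) = 33; EF_I = 33+16 = 49
Expected project duration μ = 49 days. Critical path: C → D → F → I.

Variance along critical path = 5.444 + 2.778 + 4.000 + 13.444 = 25.667; σ = √25.667 = 5.066 days.
Z = (44 − 49) / 5.066 = -0.987
P(T ≤ 44) = Φ(-0.987) ≈ 0.162

0.162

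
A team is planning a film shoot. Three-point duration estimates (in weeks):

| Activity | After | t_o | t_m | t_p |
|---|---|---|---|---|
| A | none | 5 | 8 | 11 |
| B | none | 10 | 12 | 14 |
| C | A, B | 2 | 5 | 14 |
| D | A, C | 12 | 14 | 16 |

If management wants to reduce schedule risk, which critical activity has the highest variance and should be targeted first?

te_A = (5 + 4·8 + 11)/6 = 48/6 = 8; σ²_A = ((11−5)/6)² = 1.000
te_B = (10 + 4·12 + 14)/6 = 72/6 = 12; σ²_B = ((14−10)/6)² = 0.444
te_C = (2 + 4·5 + 14)/6 = 36/6 = 6; σ²_C = ((14−2)/6)² = 4.000
te_D = (12 + 4·14 + 16)/6 = 84/6 = 14; σ²_D = ((16−12)/6)² = 0.444

Forward pass:
ES_A = 0; EF_A = 8
ES_B = 0; EF_B = 12
ES_C = max(EF_A=8, EF_B=12) = 12; EF_C = 12+6 = 18
ES_D = max(EF_A=8, EF_C=18) = 18; EF_D = 18+14 = 32
Expected project duration μ = 32 weeks. Critical path: B → C → D.

Variances on critical path: σ²_B=0.444, σ²_C=4.000, σ²_D=0.444.
Largest is σ²_C = 4.000.

C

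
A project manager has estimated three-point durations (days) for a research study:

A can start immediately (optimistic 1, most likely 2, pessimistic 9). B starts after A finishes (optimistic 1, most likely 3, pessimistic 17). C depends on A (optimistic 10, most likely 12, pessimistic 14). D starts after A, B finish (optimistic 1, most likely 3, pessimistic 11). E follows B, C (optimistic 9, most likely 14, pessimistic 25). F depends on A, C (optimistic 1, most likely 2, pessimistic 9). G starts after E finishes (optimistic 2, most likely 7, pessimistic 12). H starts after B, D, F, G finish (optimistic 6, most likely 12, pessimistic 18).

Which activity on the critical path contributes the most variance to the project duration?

te_A = (1 + 4·2 + 9)/6 = 18/6 = 3; σ²_A = ((9−1)/6)² = 1.778
te_B = (1 + 4·3 + 17)/6 = 30/6 = 5; σ²_B = ((17−1)/6)² = 7.111
te_C = (10 + 4·12 + 14)/6 = 72/6 = 12; σ²_C = ((14−10)/6)² = 0.444
te_D = (1 + 4·3 + 11)/6 = 24/6 = 4; σ²_D = ((11−1)/6)² = 2.778
te_E = (9 + 4·14 + 25)/6 = 90/6 = 15; σ²_E = ((25−9)/6)² = 7.111
te_F = (1 + 4·2 + 9)/6 = 18/6 = 3; σ²_F = ((9−1)/6)² = 1.778
te_G = (2 + 4·7 + 12)/6 = 42/6 = 7; σ²_G = ((12−2)/6)² = 2.778
te_H = (6 + 4·12 + 18)/6 = 72/6 = 12; σ²_H = ((18−6)/6)² = 4.000

Forward pass:
ES_A = 0; EF_A = 3
ES_B = 3; EF_B = 3+5 = 8
ES_C = 3; EF_C = 3+12 = 15
ES_D = max(EF_A=3, EF_B=8) = 8; EF_D = 8+4 = 12
ES_E = max(EF_B=8, EF_C=15) = 15; EF_E = 15+15 = 30
ES_F = max(EF_A=3, EF_C=15) = 15; EF_F = 15+3 = 18
ES_G = 30; EF_G = 30+7 = 37
ES_H = max(EF_B=8, EF_D=12, EF_F=18, EF_G=37) = 37; EF_H = 37+12 = 49
Expected project duration μ = 49 days. Critical path: A → C → E → G → H.

Variances on critical path: σ²_A=1.778, σ²_C=0.444, σ²_E=7.111, σ²_G=2.778, σ²_H=4.000.
Largest is σ²_E = 7.111.

E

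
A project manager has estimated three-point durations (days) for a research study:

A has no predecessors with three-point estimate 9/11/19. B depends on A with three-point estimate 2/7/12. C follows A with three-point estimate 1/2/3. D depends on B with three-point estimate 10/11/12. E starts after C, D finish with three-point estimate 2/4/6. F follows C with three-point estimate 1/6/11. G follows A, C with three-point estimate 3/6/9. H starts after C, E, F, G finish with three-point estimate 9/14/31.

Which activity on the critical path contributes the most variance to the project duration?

te_A = (9 + 4·11 + 19)/6 = 72/6 = 12; σ²_A = ((19−9)/6)² = 2.778
te_B = (2 + 4·7 + 12)/6 = 42/6 = 7; σ²_B = ((12−2)/6)² = 2.778
te_C = (1 + 4·2 + 3)/6 = 12/6 = 2; σ²_C = ((3−1)/6)² = 0.111
te_D = (10 + 4·11 + 12)/6 = 66/6 = 11; σ²_D = ((12−10)/6)² = 0.111
te_E = (2 + 4·4 + 6)/6 = 24/6 = 4; σ²_E = ((6−2)/6)² = 0.444
te_F = (1 + 4·6 + 11)/6 = 36/6 = 6; σ²_F = ((11−1)/6)² = 2.778
te_G = (3 + 4·6 + 9)/6 = 36/6 = 6; σ²_G = ((9−3)/6)² = 1.000
te_H = (9 + 4·14 + 31)/6 = 96/6 = 16; σ²_H = ((31−9)/6)² = 13.444

Forward pass:
ES_A = 0; EF_A = 12
ES_B = 12; EF_B = 12+7 = 19
ES_C = 12; EF_C = 12+2 = 14
ES_D = 19; EF_D = 19+11 = 30
ES_E = max(EF_C=14, EF_D=30) = 30; EF_E = 30+4 = 34
ES_F = 14; EF_F = 14+6 = 20
ES_G = max(EF_A=12, EF_C=14) = 14; EF_G = 14+6 = 20
ES_H = max(EF_C=14, EF_E=34, EF_F=20, EF_G=20) = 34; EF_H = 34+16 = 50
Expected project duration μ = 50 days. Critical path: A → B → D → E → H.

Variances on critical path: σ²_A=2.778, σ²_B=2.778, σ²_D=0.111, σ²_E=0.444, σ²_H=13.444.
Largest is σ²_H = 13.444.

H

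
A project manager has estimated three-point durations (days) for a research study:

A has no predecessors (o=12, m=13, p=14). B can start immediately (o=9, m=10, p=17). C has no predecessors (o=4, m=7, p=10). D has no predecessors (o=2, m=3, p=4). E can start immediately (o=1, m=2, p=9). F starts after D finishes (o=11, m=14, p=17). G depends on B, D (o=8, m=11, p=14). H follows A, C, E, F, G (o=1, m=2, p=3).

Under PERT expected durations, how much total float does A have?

9 days

te_A = (12 + 4·13 + 14)/6 = 78/6 = 13
te_B = (9 + 4·10 + 17)/6 = 66/6 = 11
te_C = (4 + 4·7 + 10)/6 = 42/6 = 7
te_D = (2 + 4·3 + 4)/6 = 18/6 = 3
te_E = (1 + 4·2 + 9)/6 = 18/6 = 3
te_F = (11 + 4·14 + 17)/6 = 84/6 = 14
te_G = (8 + 4·11 + 14)/6 = 66/6 = 11
te_H = (1 + 4·2 + 3)/6 = 12/6 = 2

Forward pass:
ES_A = 0; EF_A = 13
ES_B = 0; EF_B = 11
ES_C = 0; EF_C = 7
ES_D = 0; EF_D = 3
ES_E = 0; EF_E = 3
ES_F = 3; EF_F = 3+14 = 17
ES_G = max(EF_B=11, EF_D=3) = 11; EF_G = 11+11 = 22
ES_H = max(EF_A=13, EF_C=7, EF_E=3, EF_F=17, EF_G=22) = 22; EF_H = 22+2 = 24
Expected project duration μ = 24 days. Critical path: B → G → H.

Backward pass:
LF_H = 24; LS_H = 24−2 = 22
LF_G = LS_H = 22; LS_G = 22−11 = 11
LF_F = LS_H = 22; LS_F = 22−14 = 8
LF_E = LS_H = 22; LS_E = 22−3 = 19
LF_D = min(LS_F=8, LS_G=11) = 8; LS_D = 8−3 = 5
LF_C = LS_H = 22; LS_C = 22−7 = 15
LF_B = LS_G = 11; LS_B = 11−11 = 0
LF_A = LS_H = 22; LS_A = 22−13 = 9
Slack_A = LS_A − ES_A = 9 − 0 = 9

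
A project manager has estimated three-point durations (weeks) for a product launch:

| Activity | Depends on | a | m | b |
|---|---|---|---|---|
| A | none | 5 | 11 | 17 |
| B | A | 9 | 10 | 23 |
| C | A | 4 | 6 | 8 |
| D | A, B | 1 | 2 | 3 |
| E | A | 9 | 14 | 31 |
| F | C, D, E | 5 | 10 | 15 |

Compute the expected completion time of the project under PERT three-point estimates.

te_A = (5 + 4·11 + 17)/6 = 66/6 = 11
te_B = (9 + 4·10 + 23)/6 = 72/6 = 12
te_C = (4 + 4·6 + 8)/6 = 36/6 = 6
te_D = (1 + 4·2 + 3)/6 = 12/6 = 2
te_E = (9 + 4·14 + 31)/6 = 96/6 = 16
te_F = (5 + 4·10 + 15)/6 = 60/6 = 10

Forward pass:
ES_A = 0; EF_A = 11
ES_B = 11; EF_B = 11+12 = 23
ES_C = 11; EF_C = 11+6 = 17
ES_D = max(EF_A=11, EF_B=23) = 23; EF_D = 23+2 = 25
ES_E = 11; EF_E = 11+16 = 27
ES_F = max(EF_C=17, EF_D=25, EF_E=27) = 27; EF_F = 27+10 = 37
Expected project duration μ = 37 weeks. Critical path: A → E → F.

37 weeks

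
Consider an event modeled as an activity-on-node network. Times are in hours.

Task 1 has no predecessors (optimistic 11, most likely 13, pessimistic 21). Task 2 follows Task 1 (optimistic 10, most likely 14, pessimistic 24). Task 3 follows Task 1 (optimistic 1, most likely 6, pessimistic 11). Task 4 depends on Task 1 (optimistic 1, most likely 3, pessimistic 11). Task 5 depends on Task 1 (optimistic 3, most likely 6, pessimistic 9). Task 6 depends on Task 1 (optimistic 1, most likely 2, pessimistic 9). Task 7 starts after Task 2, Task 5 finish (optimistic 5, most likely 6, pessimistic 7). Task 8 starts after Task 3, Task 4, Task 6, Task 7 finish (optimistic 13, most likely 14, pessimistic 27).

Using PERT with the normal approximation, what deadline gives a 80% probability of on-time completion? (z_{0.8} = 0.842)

te_Task 1 = (11 + 4·13 + 21)/6 = 84/6 = 14; σ²_Task 1 = ((21−11)/6)² = 2.778
te_Task 2 = (10 + 4·14 + 24)/6 = 90/6 = 15; σ²_Task 2 = ((24−10)/6)² = 5.444
te_Task 3 = (1 + 4·6 + 11)/6 = 36/6 = 6; σ²_Task 3 = ((11−1)/6)² = 2.778
te_Task 4 = (1 + 4·3 + 11)/6 = 24/6 = 4; σ²_Task 4 = ((11−1)/6)² = 2.778
te_Task 5 = (3 + 4·6 + 9)/6 = 36/6 = 6; σ²_Task 5 = ((9−3)/6)² = 1.000
te_Task 6 = (1 + 4·2 + 9)/6 = 18/6 = 3; σ²_Task 6 = ((9−1)/6)² = 1.778
te_Task 7 = (5 + 4·6 + 7)/6 = 36/6 = 6; σ²_Task 7 = ((7−5)/6)² = 0.111
te_Task 8 = (13 + 4·14 + 27)/6 = 96/6 = 16; σ²_Task 8 = ((27−13)/6)² = 5.444

Forward pass:
ES_Task 1 = 0; EF_Task 1 = 14
ES_Task 2 = 14; EF_Task 2 = 14+15 = 29
ES_Task 3 = 14; EF_Task 3 = 14+6 = 20
ES_Task 4 = 14; EF_Task 4 = 14+4 = 18
ES_Task 5 = 14; EF_Task 5 = 14+6 = 20
ES_Task 6 = 14; EF_Task 6 = 14+3 = 17
ES_Task 7 = max(EF_Task 2=29, EF_Task 5=20) = 29; EF_Task 7 = 29+6 = 35
ES_Task 8 = max(EF_Task 3=20, EF_Task 4=18, EF_Task 6=17, EF_Task 7=35) = 35; EF_Task 8 = 35+16 = 51
Expected project duration μ = 51 hours. Critical path: Task 1 → Task 2 → Task 7 → Task 8.

Variance along critical path = 2.778 + 5.444 + 0.111 + 5.444 = 13.778; σ = 3.712 hours.
D = μ + z·σ = 51 + 0.842·3.712 = 54.1 hours

54.1 hours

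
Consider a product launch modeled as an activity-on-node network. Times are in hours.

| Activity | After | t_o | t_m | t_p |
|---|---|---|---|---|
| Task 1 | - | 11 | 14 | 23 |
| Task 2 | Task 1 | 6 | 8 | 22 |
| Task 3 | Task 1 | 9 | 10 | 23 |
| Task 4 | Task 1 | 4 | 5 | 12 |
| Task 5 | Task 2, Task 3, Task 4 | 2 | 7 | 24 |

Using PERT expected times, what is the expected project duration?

36 hours

te_Task 1 = (11 + 4·14 + 23)/6 = 90/6 = 15
te_Task 2 = (6 + 4·8 + 22)/6 = 60/6 = 10
te_Task 3 = (9 + 4·10 + 23)/6 = 72/6 = 12
te_Task 4 = (4 + 4·5 + 12)/6 = 36/6 = 6
te_Task 5 = (2 + 4·7 + 24)/6 = 54/6 = 9

Forward pass:
ES_Task 1 = 0; EF_Task 1 = 15
ES_Task 2 = 15; EF_Task 2 = 15+10 = 25
ES_Task 3 = 15; EF_Task 3 = 15+12 = 27
ES_Task 4 = 15; EF_Task 4 = 15+6 = 21
ES_Task 5 = max(EF_Task 2=25, EF_Task 3=27, EF_Task 4=21) = 27; EF_Task 5 = 27+9 = 36
Expected project duration μ = 36 hours. Critical path: Task 1 → Task 3 → Task 5.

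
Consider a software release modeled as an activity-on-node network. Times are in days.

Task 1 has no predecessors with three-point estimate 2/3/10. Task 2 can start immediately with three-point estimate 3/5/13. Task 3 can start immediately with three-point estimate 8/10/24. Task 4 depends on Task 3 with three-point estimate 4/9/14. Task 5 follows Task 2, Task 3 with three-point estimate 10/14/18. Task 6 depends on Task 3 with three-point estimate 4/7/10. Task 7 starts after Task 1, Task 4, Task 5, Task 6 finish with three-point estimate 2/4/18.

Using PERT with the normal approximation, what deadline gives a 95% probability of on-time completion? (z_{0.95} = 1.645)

38.6 days

te_Task 1 = (2 + 4·3 + 10)/6 = 24/6 = 4; σ²_Task 1 = ((10−2)/6)² = 1.778
te_Task 2 = (3 + 4·5 + 13)/6 = 36/6 = 6; σ²_Task 2 = ((13−3)/6)² = 2.778
te_Task 3 = (8 + 4·10 + 24)/6 = 72/6 = 12; σ²_Task 3 = ((24−8)/6)² = 7.111
te_Task 4 = (4 + 4·9 + 14)/6 = 54/6 = 9; σ²_Task 4 = ((14−4)/6)² = 2.778
te_Task 5 = (10 + 4·14 + 18)/6 = 84/6 = 14; σ²_Task 5 = ((18−10)/6)² = 1.778
te_Task 6 = (4 + 4·7 + 10)/6 = 42/6 = 7; σ²_Task 6 = ((10−4)/6)² = 1.000
te_Task 7 = (2 + 4·4 + 18)/6 = 36/6 = 6; σ²_Task 7 = ((18−2)/6)² = 7.111

Forward pass:
ES_Task 1 = 0; EF_Task 1 = 4
ES_Task 2 = 0; EF_Task 2 = 6
ES_Task 3 = 0; EF_Task 3 = 12
ES_Task 4 = 12; EF_Task 4 = 12+9 = 21
ES_Task 5 = max(EF_Task 2=6, EF_Task 3=12) = 12; EF_Task 5 = 12+14 = 26
ES_Task 6 = 12; EF_Task 6 = 12+7 = 19
ES_Task 7 = max(EF_Task 1=4, EF_Task 4=21, EF_Task 5=26, EF_Task 6=19) = 26; EF_Task 7 = 26+6 = 32
Expected project duration μ = 32 days. Critical path: Task 3 → Task 5 → Task 7.

Variance along critical path = 7.111 + 1.778 + 7.111 = 16.000; σ = 4.000 days.
D = μ + z·σ = 32 + 1.645·4.000 = 38.6 days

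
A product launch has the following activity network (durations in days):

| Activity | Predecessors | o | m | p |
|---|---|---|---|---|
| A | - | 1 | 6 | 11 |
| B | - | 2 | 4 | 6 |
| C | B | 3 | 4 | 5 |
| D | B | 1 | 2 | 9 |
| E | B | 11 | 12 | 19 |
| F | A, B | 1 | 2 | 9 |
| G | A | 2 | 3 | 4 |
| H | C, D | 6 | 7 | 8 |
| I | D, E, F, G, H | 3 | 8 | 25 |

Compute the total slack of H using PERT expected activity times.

te_A = (1 + 4·6 + 11)/6 = 36/6 = 6
te_B = (2 + 4·4 + 6)/6 = 24/6 = 4
te_C = (3 + 4·4 + 5)/6 = 24/6 = 4
te_D = (1 + 4·2 + 9)/6 = 18/6 = 3
te_E = (11 + 4·12 + 19)/6 = 78/6 = 13
te_F = (1 + 4·2 + 9)/6 = 18/6 = 3
te_G = (2 + 4·3 + 4)/6 = 18/6 = 3
te_H = (6 + 4·7 + 8)/6 = 42/6 = 7
te_I = (3 + 4·8 + 25)/6 = 60/6 = 10

Forward pass:
ES_A = 0; EF_A = 6
ES_B = 0; EF_B = 4
ES_C = 4; EF_C = 4+4 = 8
ES_D = 4; EF_D = 4+3 = 7
ES_E = 4; EF_E = 4+13 = 17
ES_F = max(EF_A=6, EF_B=4) = 6; EF_F = 6+3 = 9
ES_G = 6; EF_G = 6+3 = 9
ES_H = max(EF_C=8, EF_D=7) = 8; EF_H = 8+7 = 15
ES_I = max(EF_D=7, EF_E=17, EF_F=9, EF_G=9, EF_H=15) = 17; EF_I = 17+10 = 27
Expected project duration μ = 27 days. Critical path: B → E → I.

Backward pass:
LF_I = 27; LS_I = 27−10 = 17
LF_H = LS_I = 17; LS_H = 17−7 = 10
LF_G = LS_I = 17; LS_G = 17−3 = 14
LF_F = LS_I = 17; LS_F = 17−3 = 14
LF_E = LS_I = 17; LS_E = 17−13 = 4
LF_D = min(LS_H=10, LS_I=17) = 10; LS_D = 10−3 = 7
LF_C = LS_H = 10; LS_C = 10−4 = 6
LF_B = min(LS_C=6, LS_D=7, LS_E=4, LS_F=14) = 4; LS_B = 4−4 = 0
LF_A = min(LS_F=14, LS_G=14) = 14; LS_A = 14−6 = 8
Slack_H = LS_H − ES_H = 10 − 8 = 2

2 days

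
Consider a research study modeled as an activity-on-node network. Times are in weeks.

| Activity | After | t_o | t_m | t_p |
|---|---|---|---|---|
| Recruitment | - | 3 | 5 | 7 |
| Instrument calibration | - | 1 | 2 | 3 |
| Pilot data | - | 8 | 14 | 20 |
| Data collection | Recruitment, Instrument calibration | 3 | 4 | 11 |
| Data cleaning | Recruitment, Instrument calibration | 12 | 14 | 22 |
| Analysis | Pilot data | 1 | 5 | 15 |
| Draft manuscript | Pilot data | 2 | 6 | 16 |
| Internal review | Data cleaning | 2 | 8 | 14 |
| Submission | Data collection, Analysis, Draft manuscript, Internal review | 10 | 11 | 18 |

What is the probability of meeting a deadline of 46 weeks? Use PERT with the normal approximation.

te_Recruitment = (3 + 4·5 + 7)/6 = 30/6 = 5; σ²_Recruitment = ((7−3)/6)² = 0.444
te_Instrument calibration = (1 + 4·2 + 3)/6 = 12/6 = 2; σ²_Instrument calibration = ((3−1)/6)² = 0.111
te_Pilot data = (8 + 4·14 + 20)/6 = 84/6 = 14; σ²_Pilot data = ((20−8)/6)² = 4.000
te_Data collection = (3 + 4·4 + 11)/6 = 30/6 = 5; σ²_Data collection = ((11−3)/6)² = 1.778
te_Data cleaning = (12 + 4·14 + 22)/6 = 90/6 = 15; σ²_Data cleaning = ((22−12)/6)² = 2.778
te_Analysis = (1 + 4·5 + 15)/6 = 36/6 = 6; σ²_Analysis = ((15−1)/6)² = 5.444
te_Draft manuscript = (2 + 4·6 + 16)/6 = 42/6 = 7; σ²_Draft manuscript = ((16−2)/6)² = 5.444
te_Internal review = (2 + 4·8 + 14)/6 = 48/6 = 8; σ²_Internal review = ((14−2)/6)² = 4.000
te_Submission = (10 + 4·11 + 18)/6 = 72/6 = 12; σ²_Submission = ((18−10)/6)² = 1.778

Forward pass:
ES_Recruitment = 0; EF_Recruitment = 5
ES_Instrument calibration = 0; EF_Instrument calibration = 2
ES_Pilot data = 0; EF_Pilot data = 14
ES_Data collection = max(EF_Recruitment=5, EF_Instrument calibration=2) = 5; EF_Data collection = 5+5 = 10
ES_Data cleaning = max(EF_Recruitment=5, EF_Instrument calibration=2) = 5; EF_Data cleaning = 5+15 = 20
ES_Analysis = 14; EF_Analysis = 14+6 = 20
ES_Draft manuscript = 14; EF_Draft manuscript = 14+7 = 21
ES_Internal review = 20; EF_Internal review = 20+8 = 28
ES_Submission = max(EF_Data collection=10, EF_Analysis=20, EF_Draft manuscript=21, EF_Internal review=28) = 28; EF_Submission = 28+12 = 40
Expected project duration μ = 40 weeks. Critical path: Recruitment → Data cleaning → Internal review → Submission.

Variance along critical path = 0.444 + 2.778 + 4.000 + 1.778 = 9.000; σ = √9.000 = 3.000 weeks.
Z = (46 − 40) / 3.000 = 2.000
P(T ≤ 46) = Φ(2.000) ≈ 0.977

0.977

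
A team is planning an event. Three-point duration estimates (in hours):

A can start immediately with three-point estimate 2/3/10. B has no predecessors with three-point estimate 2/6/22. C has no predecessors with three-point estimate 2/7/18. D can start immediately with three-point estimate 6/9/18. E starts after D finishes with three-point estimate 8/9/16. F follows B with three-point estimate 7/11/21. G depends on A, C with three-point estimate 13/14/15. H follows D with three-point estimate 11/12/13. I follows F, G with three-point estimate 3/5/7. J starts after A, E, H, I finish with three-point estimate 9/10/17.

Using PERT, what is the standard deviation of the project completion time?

te_A = (2 + 4·3 + 10)/6 = 24/6 = 4; σ²_A = ((10−2)/6)² = 1.778
te_B = (2 + 4·6 + 22)/6 = 48/6 = 8; σ²_B = ((22−2)/6)² = 11.111
te_C = (2 + 4·7 + 18)/6 = 48/6 = 8; σ²_C = ((18−2)/6)² = 7.111
te_D = (6 + 4·9 + 18)/6 = 60/6 = 10; σ²_D = ((18−6)/6)² = 4.000
te_E = (8 + 4·9 + 16)/6 = 60/6 = 10; σ²_E = ((16−8)/6)² = 1.778
te_F = (7 + 4·11 + 21)/6 = 72/6 = 12; σ²_F = ((21−7)/6)² = 5.444
te_G = (13 + 4·14 + 15)/6 = 84/6 = 14; σ²_G = ((15−13)/6)² = 0.111
te_H = (11 + 4·12 + 13)/6 = 72/6 = 12; σ²_H = ((13−11)/6)² = 0.111
te_I = (3 + 4·5 + 7)/6 = 30/6 = 5; σ²_I = ((7−3)/6)² = 0.444
te_J = (9 + 4·10 + 17)/6 = 66/6 = 11; σ²_J = ((17−9)/6)² = 1.778

Forward pass:
ES_A = 0; EF_A = 4
ES_B = 0; EF_B = 8
ES_C = 0; EF_C = 8
ES_D = 0; EF_D = 10
ES_E = 10; EF_E = 10+10 = 20
ES_F = 8; EF_F = 8+12 = 20
ES_G = max(EF_A=4, EF_C=8) = 8; EF_G = 8+14 = 22
ES_H = 10; EF_H = 10+12 = 22
ES_I = max(EF_F=20, EF_G=22) = 22; EF_I = 22+5 = 27
ES_J = max(EF_A=4, EF_E=20, EF_H=22, EF_I=27) = 27; EF_J = 27+11 = 38
Expected project duration μ = 38 hours. Critical path: C → G → I → J.

Variance along critical path = 7.111 + 0.111 + 0.444 + 1.778 = 9.444
σ = √9.444 = 3.073 hours

3.07 hours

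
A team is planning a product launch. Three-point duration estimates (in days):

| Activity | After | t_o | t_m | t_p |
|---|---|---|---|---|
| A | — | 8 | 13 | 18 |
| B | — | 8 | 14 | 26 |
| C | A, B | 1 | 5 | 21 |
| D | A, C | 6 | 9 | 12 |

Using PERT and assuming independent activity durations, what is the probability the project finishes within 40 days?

0.975

te_A = (8 + 4·13 + 18)/6 = 78/6 = 13; σ²_A = ((18−8)/6)² = 2.778
te_B = (8 + 4·14 + 26)/6 = 90/6 = 15; σ²_B = ((26−8)/6)² = 9.000
te_C = (1 + 4·5 + 21)/6 = 42/6 = 7; σ²_C = ((21−1)/6)² = 11.111
te_D = (6 + 4·9 + 12)/6 = 54/6 = 9; σ²_D = ((12−6)/6)² = 1.000

Forward pass:
ES_A = 0; EF_A = 13
ES_B = 0; EF_B = 15
ES_C = max(EF_A=13, EF_B=15) = 15; EF_C = 15+7 = 22
ES_D = max(EF_A=13, EF_C=22) = 22; EF_D = 22+9 = 31
Expected project duration μ = 31 days. Critical path: B → C → D.

Variance along critical path = 9.000 + 11.111 + 1.000 = 21.111; σ = √21.111 = 4.595 days.
Z = (40 − 31) / 4.595 = 1.959
P(T ≤ 40) = Φ(1.959) ≈ 0.975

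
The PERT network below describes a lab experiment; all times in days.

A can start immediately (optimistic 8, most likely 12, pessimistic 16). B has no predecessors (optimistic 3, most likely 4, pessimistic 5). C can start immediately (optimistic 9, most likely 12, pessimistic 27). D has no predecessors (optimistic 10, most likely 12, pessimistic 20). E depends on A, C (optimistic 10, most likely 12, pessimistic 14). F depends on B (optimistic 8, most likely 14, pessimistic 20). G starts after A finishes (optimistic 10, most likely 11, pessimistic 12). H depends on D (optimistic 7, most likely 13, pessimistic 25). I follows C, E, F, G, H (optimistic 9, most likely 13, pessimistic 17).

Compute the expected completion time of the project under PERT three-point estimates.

40 days

te_A = (8 + 4·12 + 16)/6 = 72/6 = 12
te_B = (3 + 4·4 + 5)/6 = 24/6 = 4
te_C = (9 + 4·12 + 27)/6 = 84/6 = 14
te_D = (10 + 4·12 + 20)/6 = 78/6 = 13
te_E = (10 + 4·12 + 14)/6 = 72/6 = 12
te_F = (8 + 4·14 + 20)/6 = 84/6 = 14
te_G = (10 + 4·11 + 12)/6 = 66/6 = 11
te_H = (7 + 4·13 + 25)/6 = 84/6 = 14
te_I = (9 + 4·13 + 17)/6 = 78/6 = 13

Forward pass:
ES_A = 0; EF_A = 12
ES_B = 0; EF_B = 4
ES_C = 0; EF_C = 14
ES_D = 0; EF_D = 13
ES_E = max(EF_A=12, EF_C=14) = 14; EF_E = 14+12 = 26
ES_F = 4; EF_F = 4+14 = 18
ES_G = 12; EF_G = 12+11 = 23
ES_H = 13; EF_H = 13+14 = 27
ES_I = max(EF_C=14, EF_E=26, EF_F=18, EF_G=23, EF_H=27) = 27; EF_I = 27+13 = 40
Expected project duration μ = 40 days. Critical path: D → H → I.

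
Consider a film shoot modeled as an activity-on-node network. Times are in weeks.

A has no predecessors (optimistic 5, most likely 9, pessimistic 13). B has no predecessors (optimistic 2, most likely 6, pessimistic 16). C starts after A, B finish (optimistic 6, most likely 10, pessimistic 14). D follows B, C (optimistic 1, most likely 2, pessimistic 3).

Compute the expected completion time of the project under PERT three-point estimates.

te_A = (5 + 4·9 + 13)/6 = 54/6 = 9
te_B = (2 + 4·6 + 16)/6 = 42/6 = 7
te_C = (6 + 4·10 + 14)/6 = 60/6 = 10
te_D = (1 + 4·2 + 3)/6 = 12/6 = 2

Forward pass:
ES_A = 0; EF_A = 9
ES_B = 0; EF_B = 7
ES_C = max(EF_A=9, EF_B=7) = 9; EF_C = 9+10 = 19
ES_D = max(EF_B=7, EF_C=19) = 19; EF_D = 19+2 = 21
Expected project duration μ = 21 weeks. Critical path: A → C → D.

21 weeks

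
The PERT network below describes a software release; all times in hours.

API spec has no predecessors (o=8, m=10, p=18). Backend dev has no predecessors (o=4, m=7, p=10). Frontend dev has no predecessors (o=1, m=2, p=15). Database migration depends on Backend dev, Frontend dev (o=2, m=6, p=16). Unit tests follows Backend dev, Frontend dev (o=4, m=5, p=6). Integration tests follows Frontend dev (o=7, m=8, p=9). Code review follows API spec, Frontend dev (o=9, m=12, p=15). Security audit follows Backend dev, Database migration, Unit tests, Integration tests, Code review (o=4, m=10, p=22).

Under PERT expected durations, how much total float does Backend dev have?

9 hours

te_API spec = (8 + 4·10 + 18)/6 = 66/6 = 11
te_Backend dev = (4 + 4·7 + 10)/6 = 42/6 = 7
te_Frontend dev = (1 + 4·2 + 15)/6 = 24/6 = 4
te_Database migration = (2 + 4·6 + 16)/6 = 42/6 = 7
te_Unit tests = (4 + 4·5 + 6)/6 = 30/6 = 5
te_Integration tests = (7 + 4·8 + 9)/6 = 48/6 = 8
te_Code review = (9 + 4·12 + 15)/6 = 72/6 = 12
te_Security audit = (4 + 4·10 + 22)/6 = 66/6 = 11

Forward pass:
ES_API spec = 0; EF_API spec = 11
ES_Backend dev = 0; EF_Backend dev = 7
ES_Frontend dev = 0; EF_Frontend dev = 4
ES_Database migration = max(EF_Backend dev=7, EF_Frontend dev=4) = 7; EF_Database migration = 7+7 = 14
ES_Unit tests = max(EF_Backend dev=7, EF_Frontend dev=4) = 7; EF_Unit tests = 7+5 = 12
ES_Integration tests = 4; EF_Integration tests = 4+8 = 12
ES_Code review = max(EF_API spec=11, EF_Frontend dev=4) = 11; EF_Code review = 11+12 = 23
ES_Security audit = max(EF_Backend dev=7, EF_Database migration=14, EF_Unit tests=12, EF_Integration tests=12, EF_Code review=23) = 23; EF_Security audit = 23+11 = 34
Expected project duration μ = 34 hours. Critical path: API spec → Code review → Security audit.

Backward pass:
LF_Security audit = 34; LS_Security audit = 34−11 = 23
LF_Code review = LS_Security audit = 23; LS_Code review = 23−12 = 11
LF_Integration tests = LS_Security audit = 23; LS_Integration tests = 23−8 = 15
LF_Unit tests = LS_Security audit = 23; LS_Unit tests = 23−5 = 18
LF_Database migration = LS_Security audit = 23; LS_Database migration = 23−7 = 16
LF_Frontend dev = min(LS_Database migration=16, LS_Unit tests=18, LS_Integration tests=15, LS_Code review=11) = 11; LS_Frontend dev = 11−4 = 7
LF_Backend dev = min(LS_Database migration=16, LS_Unit tests=18, LS_Security audit=23) = 16; LS_Backend dev = 16−7 = 9
LF_API spec = LS_Code review = 11; LS_API spec = 11−11 = 0
Slack_Backend dev = LS_Backend dev − ES_Backend dev = 9 − 0 = 9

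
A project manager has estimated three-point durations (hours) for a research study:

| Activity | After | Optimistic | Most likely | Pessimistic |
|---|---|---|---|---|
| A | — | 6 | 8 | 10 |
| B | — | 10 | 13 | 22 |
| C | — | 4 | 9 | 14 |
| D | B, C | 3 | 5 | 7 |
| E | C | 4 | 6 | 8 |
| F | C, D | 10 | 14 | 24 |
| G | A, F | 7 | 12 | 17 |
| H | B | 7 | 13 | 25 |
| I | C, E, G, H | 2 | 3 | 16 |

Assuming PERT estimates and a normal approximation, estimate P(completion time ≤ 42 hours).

0.017

te_A = (6 + 4·8 + 10)/6 = 48/6 = 8; σ²_A = ((10−6)/6)² = 0.444
te_B = (10 + 4·13 + 22)/6 = 84/6 = 14; σ²_B = ((22−10)/6)² = 4.000
te_C = (4 + 4·9 + 14)/6 = 54/6 = 9; σ²_C = ((14−4)/6)² = 2.778
te_D = (3 + 4·5 + 7)/6 = 30/6 = 5; σ²_D = ((7−3)/6)² = 0.444
te_E = (4 + 4·6 + 8)/6 = 36/6 = 6; σ²_E = ((8−4)/6)² = 0.444
te_F = (10 + 4·14 + 24)/6 = 90/6 = 15; σ²_F = ((24−10)/6)² = 5.444
te_G = (7 + 4·12 + 17)/6 = 72/6 = 12; σ²_G = ((17−7)/6)² = 2.778
te_H = (7 + 4·13 + 25)/6 = 84/6 = 14; σ²_H = ((25−7)/6)² = 9.000
te_I = (2 + 4·3 + 16)/6 = 30/6 = 5; σ²_I = ((16−2)/6)² = 5.444

Forward pass:
ES_A = 0; EF_A = 8
ES_B = 0; EF_B = 14
ES_C = 0; EF_C = 9
ES_D = max(EF_B=14, EF_C=9) = 14; EF_D = 14+5 = 19
ES_E = 9; EF_E = 9+6 = 15
ES_F = max(EF_C=9, EF_D=19) = 19; EF_F = 19+15 = 34
ES_G = max(EF_A=8, EF_F=34) = 34; EF_G = 34+12 = 46
ES_H = 14; EF_H = 14+14 = 28
ES_I = max(EF_C=9, EF_E=15, EF_G=46, EF_H=28) = 46; EF_I = 46+5 = 51
Expected project duration μ = 51 hours. Critical path: B → D → F → G → I.

Variance along critical path = 4.000 + 0.444 + 5.444 + 2.778 + 5.444 = 18.111; σ = √18.111 = 4.256 hours.
Z = (42 − 51) / 4.256 = -2.115
P(T ≤ 42) = Φ(-2.115) ≈ 0.017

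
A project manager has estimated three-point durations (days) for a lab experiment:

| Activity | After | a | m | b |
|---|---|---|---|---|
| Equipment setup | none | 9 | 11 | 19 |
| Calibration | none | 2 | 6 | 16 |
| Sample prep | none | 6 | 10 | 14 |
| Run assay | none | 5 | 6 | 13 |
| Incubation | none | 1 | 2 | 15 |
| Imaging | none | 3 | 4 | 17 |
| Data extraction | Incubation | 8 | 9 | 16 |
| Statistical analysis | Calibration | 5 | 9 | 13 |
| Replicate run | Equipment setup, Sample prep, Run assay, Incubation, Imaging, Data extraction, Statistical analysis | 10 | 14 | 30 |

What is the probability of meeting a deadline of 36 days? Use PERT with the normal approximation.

te_Equipment setup = (9 + 4·11 + 19)/6 = 72/6 = 12; σ²_Equipment setup = ((19−9)/6)² = 2.778
te_Calibration = (2 + 4·6 + 16)/6 = 42/6 = 7; σ²_Calibration = ((16−2)/6)² = 5.444
te_Sample prep = (6 + 4·10 + 14)/6 = 60/6 = 10; σ²_Sample prep = ((14−6)/6)² = 1.778
te_Run assay = (5 + 4·6 + 13)/6 = 42/6 = 7; σ²_Run assay = ((13−5)/6)² = 1.778
te_Incubation = (1 + 4·2 + 15)/6 = 24/6 = 4; σ²_Incubation = ((15−1)/6)² = 5.444
te_Imaging = (3 + 4·4 + 17)/6 = 36/6 = 6; σ²_Imaging = ((17−3)/6)² = 5.444
te_Data extraction = (8 + 4·9 + 16)/6 = 60/6 = 10; σ²_Data extraction = ((16−8)/6)² = 1.778
te_Statistical analysis = (5 + 4·9 + 13)/6 = 54/6 = 9; σ²_Statistical analysis = ((13−5)/6)² = 1.778
te_Replicate run = (10 + 4·14 + 30)/6 = 96/6 = 16; σ²_Replicate run = ((30−10)/6)² = 11.111

Forward pass:
ES_Equipment setup = 0; EF_Equipment setup = 12
ES_Calibration = 0; EF_Calibration = 7
ES_Sample prep = 0; EF_Sample prep = 10
ES_Run assay = 0; EF_Run assay = 7
ES_Incubation = 0; EF_Incubation = 4
ES_Imaging = 0; EF_Imaging = 6
ES_Data extraction = 4; EF_Data extraction = 4+10 = 14
ES_Statistical analysis = 7; EF_Statistical analysis = 7+9 = 16
ES_Replicate run = max(EF_Equipment setup=12, EF_Sample prep=10, EF_Run assay=7, EF_Incubation=4, EF_Imaging=6, EF_Data extraction=14, EF_Statistical analysis=16) = 16; EF_Replicate run = 16+16 = 32
Expected project duration μ = 32 days. Critical path: Calibration → Statistical analysis → Replicate run.

Variance along critical path = 5.444 + 1.778 + 11.111 = 18.333; σ = √18.333 = 4.282 days.
Z = (36 − 32) / 4.282 = 0.934
P(T ≤ 36) = Φ(0.934) ≈ 0.825

0.825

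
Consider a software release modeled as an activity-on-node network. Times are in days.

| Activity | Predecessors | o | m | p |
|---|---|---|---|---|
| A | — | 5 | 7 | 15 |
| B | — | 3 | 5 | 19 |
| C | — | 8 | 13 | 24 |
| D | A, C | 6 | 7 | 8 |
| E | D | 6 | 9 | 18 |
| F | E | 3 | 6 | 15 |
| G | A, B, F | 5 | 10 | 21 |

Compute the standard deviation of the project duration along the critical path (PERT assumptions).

te_A = (5 + 4·7 + 15)/6 = 48/6 = 8; σ²_A = ((15−5)/6)² = 2.778
te_B = (3 + 4·5 + 19)/6 = 42/6 = 7; σ²_B = ((19−3)/6)² = 7.111
te_C = (8 + 4·13 + 24)/6 = 84/6 = 14; σ²_C = ((24−8)/6)² = 7.111
te_D = (6 + 4·7 + 8)/6 = 42/6 = 7; σ²_D = ((8−6)/6)² = 0.111
te_E = (6 + 4·9 + 18)/6 = 60/6 = 10; σ²_E = ((18−6)/6)² = 4.000
te_F = (3 + 4·6 + 15)/6 = 42/6 = 7; σ²_F = ((15−3)/6)² = 4.000
te_G = (5 + 4·10 + 21)/6 = 66/6 = 11; σ²_G = ((21−5)/6)² = 7.111

Forward pass:
ES_A = 0; EF_A = 8
ES_B = 0; EF_B = 7
ES_C = 0; EF_C = 14
ES_D = max(EF_A=8, EF_C=14) = 14; EF_D = 14+7 = 21
ES_E = 21; EF_E = 21+10 = 31
ES_F = 31; EF_F = 31+7 = 38
ES_G = max(EF_A=8, EF_B=7, EF_F=38) = 38; EF_G = 38+11 = 49
Expected project duration μ = 49 days. Critical path: C → D → E → F → G.

Variance along critical path = 7.111 + 0.111 + 4.000 + 4.000 + 7.111 = 22.333
σ = √22.333 = 4.726 days

4.73 days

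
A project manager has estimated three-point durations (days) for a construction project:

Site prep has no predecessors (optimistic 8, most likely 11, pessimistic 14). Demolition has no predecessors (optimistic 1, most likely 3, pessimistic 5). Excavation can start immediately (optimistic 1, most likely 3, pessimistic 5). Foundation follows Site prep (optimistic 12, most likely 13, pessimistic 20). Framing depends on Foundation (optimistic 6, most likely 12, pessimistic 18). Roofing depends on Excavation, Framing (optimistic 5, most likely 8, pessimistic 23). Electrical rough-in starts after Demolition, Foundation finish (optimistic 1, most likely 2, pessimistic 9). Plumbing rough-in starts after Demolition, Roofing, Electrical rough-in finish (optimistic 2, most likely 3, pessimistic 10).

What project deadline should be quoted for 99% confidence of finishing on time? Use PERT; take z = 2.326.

60.7 days

te_Site prep = (8 + 4·11 + 14)/6 = 66/6 = 11; σ²_Site prep = ((14−8)/6)² = 1.000
te_Demolition = (1 + 4·3 + 5)/6 = 18/6 = 3; σ²_Demolition = ((5−1)/6)² = 0.444
te_Excavation = (1 + 4·3 + 5)/6 = 18/6 = 3; σ²_Excavation = ((5−1)/6)² = 0.444
te_Foundation = (12 + 4·13 + 20)/6 = 84/6 = 14; σ²_Foundation = ((20−12)/6)² = 1.778
te_Framing = (6 + 4·12 + 18)/6 = 72/6 = 12; σ²_Framing = ((18−6)/6)² = 4.000
te_Roofing = (5 + 4·8 + 23)/6 = 60/6 = 10; σ²_Roofing = ((23−5)/6)² = 9.000
te_Electrical rough-in = (1 + 4·2 + 9)/6 = 18/6 = 3; σ²_Electrical rough-in = ((9−1)/6)² = 1.778
te_Plumbing rough-in = (2 + 4·3 + 10)/6 = 24/6 = 4; σ²_Plumbing rough-in = ((10−2)/6)² = 1.778

Forward pass:
ES_Site prep = 0; EF_Site prep = 11
ES_Demolition = 0; EF_Demolition = 3
ES_Excavation = 0; EF_Excavation = 3
ES_Foundation = 11; EF_Foundation = 11+14 = 25
ES_Framing = 25; EF_Framing = 25+12 = 37
ES_Roofing = max(EF_Excavation=3, EF_Framing=37) = 37; EF_Roofing = 37+10 = 47
ES_Electrical rough-in = max(EF_Demolition=3, EF_Foundation=25) = 25; EF_Electrical rough-in = 25+3 = 28
ES_Plumbing rough-in = max(EF_Demolition=3, EF_Roofing=47, EF_Electrical rough-in=28) = 47; EF_Plumbing rough-in = 47+4 = 51
Expected project duration μ = 51 days. Critical path: Site prep → Foundation → Framing → Roofing → Plumbing rough-in.

Variance along critical path = 1.000 + 1.778 + 4.000 + 9.000 + 1.778 = 17.556; σ = 4.190 days.
D = μ + z·σ = 51 + 2.326·4.190 = 60.7 days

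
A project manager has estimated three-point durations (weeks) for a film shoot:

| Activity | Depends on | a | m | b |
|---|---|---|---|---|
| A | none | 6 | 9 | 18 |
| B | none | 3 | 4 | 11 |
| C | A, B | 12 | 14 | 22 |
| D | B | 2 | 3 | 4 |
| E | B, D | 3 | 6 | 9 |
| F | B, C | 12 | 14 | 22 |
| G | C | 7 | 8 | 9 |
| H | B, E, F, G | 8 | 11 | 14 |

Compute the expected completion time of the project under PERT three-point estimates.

51 weeks

te_A = (6 + 4·9 + 18)/6 = 60/6 = 10
te_B = (3 + 4·4 + 11)/6 = 30/6 = 5
te_C = (12 + 4·14 + 22)/6 = 90/6 = 15
te_D = (2 + 4·3 + 4)/6 = 18/6 = 3
te_E = (3 + 4·6 + 9)/6 = 36/6 = 6
te_F = (12 + 4·14 + 22)/6 = 90/6 = 15
te_G = (7 + 4·8 + 9)/6 = 48/6 = 8
te_H = (8 + 4·11 + 14)/6 = 66/6 = 11

Forward pass:
ES_A = 0; EF_A = 10
ES_B = 0; EF_B = 5
ES_C = max(EF_A=10, EF_B=5) = 10; EF_C = 10+15 = 25
ES_D = 5; EF_D = 5+3 = 8
ES_E = max(EF_B=5, EF_D=8) = 8; EF_E = 8+6 = 14
ES_F = max(EF_B=5, EF_C=25) = 25; EF_F = 25+15 = 40
ES_G = 25; EF_G = 25+8 = 33
ES_H = max(EF_B=5, EF_E=14, EF_F=40, EF_G=33) = 40; EF_H = 40+11 = 51
Expected project duration μ = 51 weeks. Critical path: A → C → F → H.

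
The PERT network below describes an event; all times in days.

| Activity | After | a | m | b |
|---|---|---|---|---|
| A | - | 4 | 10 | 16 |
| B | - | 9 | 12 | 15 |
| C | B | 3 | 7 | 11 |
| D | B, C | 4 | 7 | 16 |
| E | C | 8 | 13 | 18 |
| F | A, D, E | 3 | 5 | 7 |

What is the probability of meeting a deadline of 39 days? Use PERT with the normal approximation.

0.793

te_A = (4 + 4·10 + 16)/6 = 60/6 = 10; σ²_A = ((16−4)/6)² = 4.000
te_B = (9 + 4·12 + 15)/6 = 72/6 = 12; σ²_B = ((15−9)/6)² = 1.000
te_C = (3 + 4·7 + 11)/6 = 42/6 = 7; σ²_C = ((11−3)/6)² = 1.778
te_D = (4 + 4·7 + 16)/6 = 48/6 = 8; σ²_D = ((16−4)/6)² = 4.000
te_E = (8 + 4·13 + 18)/6 = 78/6 = 13; σ²_E = ((18−8)/6)² = 2.778
te_F = (3 + 4·5 + 7)/6 = 30/6 = 5; σ²_F = ((7−3)/6)² = 0.444

Forward pass:
ES_A = 0; EF_A = 10
ES_B = 0; EF_B = 12
ES_C = 12; EF_C = 12+7 = 19
ES_D = max(EF_B=12, EF_C=19) = 19; EF_D = 19+8 = 27
ES_E = 19; EF_E = 19+13 = 32
ES_F = max(EF_A=10, EF_D=27, EF_E=32) = 32; EF_F = 32+5 = 37
Expected project duration μ = 37 days. Critical path: B → C → E → F.

Variance along critical path = 1.000 + 1.778 + 2.778 + 0.444 = 6.000; σ = √6.000 = 2.449 days.
Z = (39 − 37) / 2.449 = 0.816
P(T ≤ 39) = Φ(0.816) ≈ 0.793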